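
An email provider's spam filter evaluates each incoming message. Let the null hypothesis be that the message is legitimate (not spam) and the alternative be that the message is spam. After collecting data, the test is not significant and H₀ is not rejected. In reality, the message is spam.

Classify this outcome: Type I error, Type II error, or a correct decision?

H₀ was not rejected, but H₀ is actually false.
Failing to reject a false null hypothesis is a Type II error (false negative).

Type II error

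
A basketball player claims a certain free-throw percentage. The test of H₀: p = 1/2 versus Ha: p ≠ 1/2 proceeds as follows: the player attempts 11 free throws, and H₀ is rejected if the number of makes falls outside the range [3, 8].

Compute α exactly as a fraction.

Under H₀, S ~ Binomial(11, 1/2); α is the probability of landing in either tail, P(S ≤ 2) + P(S ≥ 9).
By symmetry, α = 2·P(S ≤ 2) = 2·(1 + 11 + 55)/2048 = 134/2048 = 67/1024.

67/1024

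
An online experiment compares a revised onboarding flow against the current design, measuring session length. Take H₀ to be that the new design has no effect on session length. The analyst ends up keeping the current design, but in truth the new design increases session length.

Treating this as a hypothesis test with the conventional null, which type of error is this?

'Keeping the current design' corresponds to failing to reject H₀.
H₀ was not rejected but H₀ is false — a Type II error (false negative).

Type II error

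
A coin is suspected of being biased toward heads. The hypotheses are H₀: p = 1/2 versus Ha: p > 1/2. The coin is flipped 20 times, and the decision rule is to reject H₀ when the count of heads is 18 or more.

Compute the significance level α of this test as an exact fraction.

211/1048576

α = P(reject H₀ | H₀ true) = P(X ≥ 18 | p = 1/2), with X ~ Binomial(20, 1/2).
That's C(20,18) + C(20,19) + C(20,20) over 2^20, i.e. (190 + 20 + 1)/1048576 = 211/1048576.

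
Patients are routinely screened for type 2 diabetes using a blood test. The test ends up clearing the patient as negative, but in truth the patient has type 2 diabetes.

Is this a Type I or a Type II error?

The null hypothesis here is that the patient does not have type 2 diabetes.
'Clearing the patient as negative' corresponds to failing to reject H₀.
H₀ was not rejected but H₀ is false — a Type II error (false negative).

Type II error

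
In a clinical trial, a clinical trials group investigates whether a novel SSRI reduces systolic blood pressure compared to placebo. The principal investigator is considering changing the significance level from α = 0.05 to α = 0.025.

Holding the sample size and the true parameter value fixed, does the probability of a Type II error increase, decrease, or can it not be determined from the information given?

Lowering α raises the bar for rejection; under Ha, the test now fails to reject on outcomes it previously would have rejected.

It increases.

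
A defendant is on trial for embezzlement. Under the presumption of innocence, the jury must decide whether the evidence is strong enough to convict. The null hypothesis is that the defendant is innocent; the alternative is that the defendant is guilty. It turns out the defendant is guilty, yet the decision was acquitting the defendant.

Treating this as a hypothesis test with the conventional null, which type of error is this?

Type II error

'Acquitting the defendant' corresponds to failing to reject H₀.
H₀ was not rejected but H₀ is false — a Type II error (false negative).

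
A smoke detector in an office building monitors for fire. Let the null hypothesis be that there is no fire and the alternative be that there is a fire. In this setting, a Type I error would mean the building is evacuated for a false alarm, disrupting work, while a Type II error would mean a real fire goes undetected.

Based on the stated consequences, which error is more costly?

The Type II consequence (a real fire goes undetected) is more severe than the Type I consequence (the building is evacuated for a false alarm, disrupting work).

Type II error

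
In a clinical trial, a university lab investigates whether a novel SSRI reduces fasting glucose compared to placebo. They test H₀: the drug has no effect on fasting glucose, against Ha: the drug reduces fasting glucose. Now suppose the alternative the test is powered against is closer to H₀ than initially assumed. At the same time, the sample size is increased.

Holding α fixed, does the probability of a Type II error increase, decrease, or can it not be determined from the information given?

The first change alone would make β increase; the second alone would make β decrease. Which effect dominates depends on the magnitudes, which are not given.

Cannot be determined from the information given.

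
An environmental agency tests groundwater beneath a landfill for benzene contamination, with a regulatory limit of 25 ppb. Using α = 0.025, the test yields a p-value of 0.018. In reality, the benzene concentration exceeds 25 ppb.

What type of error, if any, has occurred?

The conventional null hypothesis is that the benzene concentration is at or below 25 ppb (safe).
Since p = 0.018 < α = 0.025, H₀ is rejected.
H₀ is false (actually the benzene concentration exceeds 25 ppb).
The decision matches the true state — no error.

No error — this is a correct decision.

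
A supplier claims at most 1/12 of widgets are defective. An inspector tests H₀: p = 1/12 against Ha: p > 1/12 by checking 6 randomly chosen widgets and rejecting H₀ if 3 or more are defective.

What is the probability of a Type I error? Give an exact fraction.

The significance level is the probability, assuming p = 1/12, of seeing 3 or more defectives in 6 draws.
Computing the lower-tail complement: 1 − 1478741/1492992 = 14251/1492992.

14251/1492992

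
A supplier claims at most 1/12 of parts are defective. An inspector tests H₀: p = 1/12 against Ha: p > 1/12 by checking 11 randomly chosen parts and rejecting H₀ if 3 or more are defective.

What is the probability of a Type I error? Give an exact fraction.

Under H₀, X ~ Binomial(11, 1/12); the Type I error rate is P(X ≥ 3).
α = 1 − P(X ≤ 2) = 1 − 25937424601/27518828544 = 1581403943/27518828544.

1581403943/27518828544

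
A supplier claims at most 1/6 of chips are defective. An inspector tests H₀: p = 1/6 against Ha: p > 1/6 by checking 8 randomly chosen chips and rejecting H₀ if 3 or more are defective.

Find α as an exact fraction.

75497/559872

α = P(reject H₀ | H₀ true) = P(X ≥ 3 | p = 1/6), X ~ Binomial(8, 1/6).
Via the complement, α = 1 − Σ_{j=0}^{2} C(8,j)(1/6)^j(5/6)^{8-j} = 75497/559872.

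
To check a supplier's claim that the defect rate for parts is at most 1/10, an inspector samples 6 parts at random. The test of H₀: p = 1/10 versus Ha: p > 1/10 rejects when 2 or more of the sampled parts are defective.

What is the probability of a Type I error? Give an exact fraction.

22853/200000

The significance level is the probability, assuming p = 1/10, of seeing 2 or more defectives in 6 draws.
Via the complement, α = 1 − Σ_{j=0}^{1} C(6,j)(1/10)^j(9/10)^{6-j} = 22853/200000.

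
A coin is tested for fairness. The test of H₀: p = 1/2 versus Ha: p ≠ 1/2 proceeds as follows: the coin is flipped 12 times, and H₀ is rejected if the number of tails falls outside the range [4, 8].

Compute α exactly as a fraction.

Under H₀, S ~ Binomial(12, 1/2); α is the probability of landing in either tail, P(S ≤ 3) + P(S ≥ 9).
Each tail has probability (1 + 12 + 66 + 220)/4096; doubling gives α = 598/4096 = 299/2048.

299/2048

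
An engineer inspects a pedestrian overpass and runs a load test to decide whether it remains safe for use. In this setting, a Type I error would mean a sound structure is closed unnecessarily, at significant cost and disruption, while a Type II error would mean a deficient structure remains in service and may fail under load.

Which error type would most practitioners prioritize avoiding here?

The Type II consequence (a deficient structure remains in service and may fail under load) is more severe than the Type I consequence (a sound structure is closed unnecessarily, at significant cost and disruption).

Type II error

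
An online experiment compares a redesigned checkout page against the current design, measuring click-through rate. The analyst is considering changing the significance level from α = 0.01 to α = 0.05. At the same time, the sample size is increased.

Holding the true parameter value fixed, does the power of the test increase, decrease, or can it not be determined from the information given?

Relaxing α lowers the evidence threshold; under Ha, outcomes that previously fell short now trigger rejection. More data shrinks sampling variability; the test statistic under Ha concentrates further from the null value, making rejection more likely. Both changes push β in the same direction.
Since power = 1 − β and β decreases, power increases.

It increases.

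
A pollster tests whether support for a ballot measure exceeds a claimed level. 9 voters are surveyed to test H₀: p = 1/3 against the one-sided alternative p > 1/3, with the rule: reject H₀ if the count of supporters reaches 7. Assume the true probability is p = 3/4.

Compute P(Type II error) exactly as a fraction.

13085/32768

Under the alternative p = 3/4, Y ~ Binomial(9, 3/4); β is the probability the test does not reject, P(Y < 7).
Summing C(9,j)·(3/4)^j·(1/4)^{9-j} for j = 0..6 gives 13085/32768.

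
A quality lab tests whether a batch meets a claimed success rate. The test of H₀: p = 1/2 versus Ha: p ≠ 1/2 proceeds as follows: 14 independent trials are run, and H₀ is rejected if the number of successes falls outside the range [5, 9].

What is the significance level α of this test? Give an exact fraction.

α = P(K ≤ 4 or K ≥ 10 | p = 1/2), K ~ Binomial(14, 1/2).
The two tails are symmetric, so α = 2·(1 + 14 + 91 + 364 + 1001)/2^14 = 2942/16384 = 1471/8192.

1471/8192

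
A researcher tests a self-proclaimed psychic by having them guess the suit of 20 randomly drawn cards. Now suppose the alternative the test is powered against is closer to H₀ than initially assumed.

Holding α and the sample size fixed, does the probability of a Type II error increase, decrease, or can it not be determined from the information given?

A smaller departure from H₀ means the test statistic under Ha is distributed closer to where it would be under H₀; rejection becomes less likely.

It increases.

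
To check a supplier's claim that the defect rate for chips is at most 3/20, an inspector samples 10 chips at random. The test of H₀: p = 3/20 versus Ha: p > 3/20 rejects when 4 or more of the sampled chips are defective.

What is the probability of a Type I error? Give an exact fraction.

127922685129/2560000000000

Under H₀, K ~ Binomial(10, 3/20); the Type I error rate is P(K ≥ 4).
α = 1 − P(K ≤ 3) = 1 − 2432077314871/2560000000000 = 127922685129/2560000000000.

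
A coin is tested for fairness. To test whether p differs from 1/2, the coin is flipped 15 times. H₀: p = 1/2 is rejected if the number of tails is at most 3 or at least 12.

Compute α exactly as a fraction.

The significance level is the null-hypothesis probability of the rejection region {≤3} ∪ {≥12}.
By symmetry, α = 2·P(K ≤ 3) = 2·(1 + 15 + 105 + 455)/32768 = 1152/32768 = 9/256.

9/256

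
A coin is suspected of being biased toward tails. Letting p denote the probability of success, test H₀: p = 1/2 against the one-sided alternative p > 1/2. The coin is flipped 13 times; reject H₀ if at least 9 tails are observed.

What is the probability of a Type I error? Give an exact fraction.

1093/8192

The Type I error probability is α = P(X ≥ 9) computed under H₀, where X ~ Binomial(13, 1/2).
Summing the upper tail: (715 + 286 + 78 + 13 + 1) / 2^13 = 1093/8192.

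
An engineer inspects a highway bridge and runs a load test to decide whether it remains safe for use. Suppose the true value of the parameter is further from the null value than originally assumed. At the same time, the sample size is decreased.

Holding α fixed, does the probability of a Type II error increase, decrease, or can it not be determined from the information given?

Cannot be determined from the information given.

The first change alone would make β decrease; the second alone would make β increase. Which effect dominates depends on the magnitudes, which are not given.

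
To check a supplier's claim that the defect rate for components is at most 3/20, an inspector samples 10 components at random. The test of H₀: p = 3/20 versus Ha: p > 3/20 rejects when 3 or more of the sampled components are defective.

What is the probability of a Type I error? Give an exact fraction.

Under H₀, Y ~ Binomial(10, 3/20); the Type I error rate is P(Y ≥ 3).
Via the complement, α = 1 − Σ_{j=0}^{2} C(10,j)(3/20)^j(17/20)^{10-j} = 460297010259/2560000000000.

460297010259/2560000000000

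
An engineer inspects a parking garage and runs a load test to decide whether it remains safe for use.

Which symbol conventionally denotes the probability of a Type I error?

P(Type I error) = P(reject H₀ | H₀ true) = α, the significance level.

α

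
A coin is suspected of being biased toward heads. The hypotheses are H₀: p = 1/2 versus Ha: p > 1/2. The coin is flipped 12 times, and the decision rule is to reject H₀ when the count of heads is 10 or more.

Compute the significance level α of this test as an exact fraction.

The Type I error probability is α = P(X ≥ 10) computed under H₀, where X ~ Binomial(12, 1/2).
P(X ≥ 10) = [C(12,10) + C(12,11) + C(12,12)] / 2^12 = (66 + 12 + 1) / 4096 = 79/4096.

79/4096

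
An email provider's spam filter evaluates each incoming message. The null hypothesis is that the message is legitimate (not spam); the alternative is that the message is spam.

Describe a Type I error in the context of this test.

A Type I error is rejecting H₀ when H₀ is true.
Here that means sending the message to the spam folder when actually the message is legitimate (not spam).

A Type I error would mean concluding that the message is spam when in fact the message is legitimate (not spam).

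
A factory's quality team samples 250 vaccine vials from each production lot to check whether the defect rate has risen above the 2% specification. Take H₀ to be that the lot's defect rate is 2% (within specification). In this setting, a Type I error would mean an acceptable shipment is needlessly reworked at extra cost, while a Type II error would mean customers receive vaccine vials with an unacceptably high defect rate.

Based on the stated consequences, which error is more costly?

The Type II consequence (customers receive vaccine vials with an unacceptably high defect rate) is more severe than the Type I consequence (an acceptable shipment is needlessly reworked at extra cost).

Type II error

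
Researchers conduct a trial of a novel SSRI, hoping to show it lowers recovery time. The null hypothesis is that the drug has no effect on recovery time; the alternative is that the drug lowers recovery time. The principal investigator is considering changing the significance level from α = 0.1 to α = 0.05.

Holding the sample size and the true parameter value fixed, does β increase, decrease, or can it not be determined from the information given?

It increases.

Lowering α raises the bar for rejection; under Ha, the test now fails to reject on outcomes it previously would have rejected.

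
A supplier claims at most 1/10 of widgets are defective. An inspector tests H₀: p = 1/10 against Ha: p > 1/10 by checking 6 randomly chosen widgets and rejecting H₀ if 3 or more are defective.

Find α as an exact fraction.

317/20000

α = P(reject H₀ | H₀ true) = P(Y ≥ 3 | p = 1/10), Y ~ Binomial(6, 1/10).
Via the complement, α = 1 − Σ_{j=0}^{2} C(6,j)(1/10)^j(9/10)^{6-j} = 317/20000.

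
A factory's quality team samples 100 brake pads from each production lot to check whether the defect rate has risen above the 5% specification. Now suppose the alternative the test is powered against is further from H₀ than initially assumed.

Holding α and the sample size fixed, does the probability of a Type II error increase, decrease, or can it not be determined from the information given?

It decreases.

The further the true parameter sits from the null value, the more of the Ha sampling distribution falls in the rejection region.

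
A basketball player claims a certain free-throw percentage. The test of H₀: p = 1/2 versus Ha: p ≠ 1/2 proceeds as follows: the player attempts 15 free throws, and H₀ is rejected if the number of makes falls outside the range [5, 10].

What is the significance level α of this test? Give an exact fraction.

1941/16384

α = P(Y ≤ 4 or Y ≥ 11 | p = 1/2), Y ~ Binomial(15, 1/2).
By symmetry, α = 2·P(Y ≤ 4) = 2·(1 + 15 + 105 + 455 + 1365)/32768 = 3882/32768 = 1941/16384.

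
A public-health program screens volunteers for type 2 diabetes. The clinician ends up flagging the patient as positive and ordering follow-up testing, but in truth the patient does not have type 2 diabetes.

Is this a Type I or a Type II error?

The null hypothesis here is that the patient does not have type 2 diabetes.
'Flagging the patient as positive and ordering follow-up testing' corresponds to rejecting H₀.
H₀ was rejected but H₀ is true — a Type I error (false positive).

Type I error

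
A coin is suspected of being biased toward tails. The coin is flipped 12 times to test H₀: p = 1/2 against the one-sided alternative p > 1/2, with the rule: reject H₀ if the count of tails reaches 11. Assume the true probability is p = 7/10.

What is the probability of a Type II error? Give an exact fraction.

A Type II error is failing to reject when Ha holds: with p = 7/10, β = P(Y ≤ 10).
Adding the binomial probabilities P(Y=0)+…+P(Y=10) at p = 7/10 gives 914974950051/1000000000000.

914974950051/1000000000000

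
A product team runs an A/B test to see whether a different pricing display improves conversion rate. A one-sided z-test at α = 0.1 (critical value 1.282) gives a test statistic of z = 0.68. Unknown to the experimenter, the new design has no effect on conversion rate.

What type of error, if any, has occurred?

The conventional null hypothesis is that the new design has no effect on conversion rate.
Since z = 0.68 ≤ z* = 1.282, H₀ is not rejected.
H₀ is true (actually the new design has no effect on conversion rate).
The decision matches the true state — no error.

No error (correct decision).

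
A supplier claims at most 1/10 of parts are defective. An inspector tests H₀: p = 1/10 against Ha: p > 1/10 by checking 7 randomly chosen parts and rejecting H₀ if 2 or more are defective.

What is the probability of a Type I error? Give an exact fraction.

The significance level is the probability, assuming p = 1/10, of seeing 2 or more defectives in 7 draws.
Via the complement, α = 1 − Σ_{j=0}^{1} C(7,j)(1/10)^j(9/10)^{7-j} = 93559/625000.

93559/625000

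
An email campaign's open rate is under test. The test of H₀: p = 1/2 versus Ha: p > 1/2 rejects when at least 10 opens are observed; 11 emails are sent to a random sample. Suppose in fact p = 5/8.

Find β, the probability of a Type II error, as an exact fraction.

A Type II error is failing to reject when Ha holds: with p = 5/8, β = P(Y ≤ 9).
Equivalently, β = 1 − P(Y ≥ 10) = 4109420421/4294967296.

4109420421/4294967296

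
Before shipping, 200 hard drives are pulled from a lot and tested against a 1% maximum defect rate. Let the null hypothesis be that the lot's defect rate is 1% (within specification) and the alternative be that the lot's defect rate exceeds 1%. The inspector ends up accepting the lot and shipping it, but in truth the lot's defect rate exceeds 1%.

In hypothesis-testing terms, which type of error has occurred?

Type II error

'Accepting the lot and shipping it' corresponds to failing to reject H₀.
H₀ was not rejected but H₀ is false — a Type II error (false negative).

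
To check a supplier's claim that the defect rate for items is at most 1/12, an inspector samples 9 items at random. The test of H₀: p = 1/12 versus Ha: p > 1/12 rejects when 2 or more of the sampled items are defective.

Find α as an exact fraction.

218150683/1289945088

The significance level is the probability, assuming p = 1/12, of seeing 2 or more defectives in 9 draws.
α = 1 − P(K ≤ 1) = 1 − 1071794405/1289945088 = 218150683/1289945088.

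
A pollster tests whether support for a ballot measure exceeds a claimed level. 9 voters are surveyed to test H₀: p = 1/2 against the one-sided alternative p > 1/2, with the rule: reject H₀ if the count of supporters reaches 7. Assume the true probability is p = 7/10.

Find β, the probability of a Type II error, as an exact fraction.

Under the alternative p = 7/10, Y ~ Binomial(9, 7/10); β is the probability the test does not reject, P(Y < 7).
Summing C(9,j)·(7/10)^j·(3/10)^{9-j} for j = 0..6 gives 268584417/500000000.

268584417/500000000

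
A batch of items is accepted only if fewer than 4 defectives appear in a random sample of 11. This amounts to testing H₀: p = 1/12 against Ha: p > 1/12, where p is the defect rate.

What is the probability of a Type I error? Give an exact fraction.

305362129/30958682112

The significance level is the probability, assuming p = 1/12, of seeing 4 or more defectives in 11 draws.
α = 1 − P(X ≤ 3) = 1 − 30653319983/30958682112 = 305362129/30958682112.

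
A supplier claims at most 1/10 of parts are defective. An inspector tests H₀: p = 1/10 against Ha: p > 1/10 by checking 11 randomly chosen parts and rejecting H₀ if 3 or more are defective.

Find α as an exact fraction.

1791237017/20000000000

Under H₀, Y ~ Binomial(11, 1/10); the Type I error rate is P(Y ≥ 3).
Computing the lower-tail complement: 1 − 18208762983/20000000000 = 1791237017/20000000000.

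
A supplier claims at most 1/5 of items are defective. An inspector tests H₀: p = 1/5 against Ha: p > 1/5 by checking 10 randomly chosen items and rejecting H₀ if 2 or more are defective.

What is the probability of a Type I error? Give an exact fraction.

6095609/9765625

The significance level is the probability, assuming p = 1/5, of seeing 2 or more defectives in 10 draws.
α = 1 − P(S ≤ 1) = 1 − 3670016/9765625 = 6095609/9765625.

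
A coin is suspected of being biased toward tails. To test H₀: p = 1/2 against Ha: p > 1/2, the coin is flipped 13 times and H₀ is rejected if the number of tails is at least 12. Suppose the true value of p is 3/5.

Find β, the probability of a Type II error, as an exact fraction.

A Type II error is failing to reject when Ha holds: with p = 3/5, β = P(S ≤ 11).
Adding the binomial probabilities P(S=0)+…+P(S=11) at p = 3/5 gives 1205291336/1220703125.

1205291336/1220703125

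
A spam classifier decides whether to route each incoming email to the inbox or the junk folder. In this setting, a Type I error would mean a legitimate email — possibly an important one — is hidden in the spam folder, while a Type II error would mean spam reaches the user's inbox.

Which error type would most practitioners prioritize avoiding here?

Type I error

The Type I consequence (a legitimate email — possibly an important one — is hidden in the spam folder) is more severe than the Type II consequence (spam reaches the user's inbox).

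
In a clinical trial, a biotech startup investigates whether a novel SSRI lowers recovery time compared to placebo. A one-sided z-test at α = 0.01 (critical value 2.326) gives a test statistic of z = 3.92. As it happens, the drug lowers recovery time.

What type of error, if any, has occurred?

The conventional null hypothesis is that the drug has no effect on recovery time.
Since z = 3.92 > z* = 2.326, H₀ is rejected.
H₀ is false (actually the drug lowers recovery time).
The decision matches the true state — no error.

No error (correct decision).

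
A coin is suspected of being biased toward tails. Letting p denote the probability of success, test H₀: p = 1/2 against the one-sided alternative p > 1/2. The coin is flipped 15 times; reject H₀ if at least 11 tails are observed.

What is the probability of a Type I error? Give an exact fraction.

1941/32768

The Type I error probability is α = P(Y ≥ 11) computed under H₀, where Y ~ Binomial(15, 1/2).
That's C(15,11) + C(15,12) + C(15,13) + C(15,14) + C(15,15) over 2^15, i.e. (1365 + 455 + 105 + 15 + 1)/32768 = 1941/32768.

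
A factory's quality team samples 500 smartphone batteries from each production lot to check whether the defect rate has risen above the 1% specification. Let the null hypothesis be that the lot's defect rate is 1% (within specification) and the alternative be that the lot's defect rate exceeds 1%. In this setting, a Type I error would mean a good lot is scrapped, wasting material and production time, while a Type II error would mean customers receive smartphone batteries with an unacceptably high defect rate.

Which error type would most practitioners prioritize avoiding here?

Type II error

The Type II consequence (customers receive smartphone batteries with an unacceptably high defect rate) is more severe than the Type I consequence (a good lot is scrapped, wasting material and production time).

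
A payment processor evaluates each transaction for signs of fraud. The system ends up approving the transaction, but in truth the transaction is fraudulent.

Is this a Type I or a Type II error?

Type II error

The null hypothesis here is that the transaction is legitimate.
'Approving the transaction' corresponds to failing to reject H₀.
H₀ was not rejected but H₀ is false — a Type II error (false negative).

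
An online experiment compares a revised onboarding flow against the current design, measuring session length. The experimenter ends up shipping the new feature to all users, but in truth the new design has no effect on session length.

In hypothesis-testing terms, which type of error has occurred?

The null hypothesis here is that the new design has no effect on session length.
'Shipping the new feature to all users' corresponds to rejecting H₀.
H₀ was rejected but H₀ is true — a Type I error (false positive).

Type I error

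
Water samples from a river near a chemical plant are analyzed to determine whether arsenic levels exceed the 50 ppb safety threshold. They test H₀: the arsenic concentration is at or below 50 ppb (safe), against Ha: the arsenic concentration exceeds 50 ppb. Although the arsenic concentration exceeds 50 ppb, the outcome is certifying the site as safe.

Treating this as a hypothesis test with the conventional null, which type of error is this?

Type II error

'Certifying the site as safe' corresponds to failing to reject H₀.
H₀ was not rejected but H₀ is false — a Type II error (false negative).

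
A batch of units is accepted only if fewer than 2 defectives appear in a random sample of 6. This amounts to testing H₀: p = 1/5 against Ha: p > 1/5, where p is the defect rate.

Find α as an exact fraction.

Under H₀, X ~ Binomial(6, 1/5); the Type I error rate is P(X ≥ 2).
α = 1 − P(X ≤ 1) = 1 − 2048/3125 = 1077/3125.

1077/3125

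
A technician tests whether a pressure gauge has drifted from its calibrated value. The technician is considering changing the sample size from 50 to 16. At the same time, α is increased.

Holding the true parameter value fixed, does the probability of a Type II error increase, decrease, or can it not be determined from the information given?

The first change alone would make β increase; the second alone would make β decrease. Which effect dominates depends on the magnitudes, which are not given.

Cannot be determined from the information given.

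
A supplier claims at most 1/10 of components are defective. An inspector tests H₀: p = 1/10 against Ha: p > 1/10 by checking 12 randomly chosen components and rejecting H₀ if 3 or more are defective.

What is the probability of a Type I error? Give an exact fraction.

α = P(reject H₀ | H₀ true) = P(Y ≥ 3 | p = 1/10), Y ~ Binomial(12, 1/10).
Computing the lower-tail complement: 1 − 177826004451/200000000000 = 22173995549/200000000000.

22173995549/200000000000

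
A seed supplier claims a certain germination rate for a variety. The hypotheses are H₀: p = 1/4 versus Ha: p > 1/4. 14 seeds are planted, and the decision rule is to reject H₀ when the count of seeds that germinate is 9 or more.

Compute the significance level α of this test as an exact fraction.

578257/268435456

The Type I error probability is α = P(Y ≥ 9) computed under H₀, where Y ~ Binomial(14, 1/4).
P(Y ≥ 9) = Σ_{j=9}^{14} C(14,j)·(1/4)^j·(3/4)^{14-j} = 578257/268435456.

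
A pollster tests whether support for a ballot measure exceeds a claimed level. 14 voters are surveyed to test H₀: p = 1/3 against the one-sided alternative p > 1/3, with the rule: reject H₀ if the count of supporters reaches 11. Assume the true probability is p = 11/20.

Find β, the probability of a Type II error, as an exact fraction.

767413934602409223/819200000000000000

A Type II error is failing to reject when Ha holds: with p = 11/20, β = P(Y ≤ 10).
Adding the binomial probabilities P(Y=0)+…+P(Y=10) at p = 11/20 gives 767413934602409223/819200000000000000.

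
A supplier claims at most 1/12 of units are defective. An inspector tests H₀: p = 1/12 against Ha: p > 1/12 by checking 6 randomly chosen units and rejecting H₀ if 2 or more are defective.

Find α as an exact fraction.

Under H₀, K ~ Binomial(6, 1/12); the Type I error rate is P(K ≥ 2).
Via the complement, α = 1 − Σ_{j=0}^{1} C(6,j)(1/12)^j(11/12)^{6-j} = 248117/2985984.

248117/2985984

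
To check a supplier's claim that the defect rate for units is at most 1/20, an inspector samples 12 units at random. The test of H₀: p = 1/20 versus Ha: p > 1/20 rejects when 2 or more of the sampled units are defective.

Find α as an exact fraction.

The significance level is the probability, assuming p = 1/20, of seeing 2 or more defectives in 12 draws.
Computing the lower-tail complement: 1 − 3611198025844789/4096000000000000 = 484801974155211/4096000000000000.

484801974155211/4096000000000000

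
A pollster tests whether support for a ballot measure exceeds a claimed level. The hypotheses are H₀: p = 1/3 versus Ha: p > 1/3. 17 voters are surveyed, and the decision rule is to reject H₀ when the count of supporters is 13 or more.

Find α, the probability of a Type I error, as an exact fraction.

44099/129140163

Under H₀, S ~ Binomial(17, 1/3), and α = P(S ≥ 13).
P(S ≥ 13) = Σ_{j=13}^{17} C(17,j)·(1/3)^j·(2/3)^{17-j} = 44099/129140163.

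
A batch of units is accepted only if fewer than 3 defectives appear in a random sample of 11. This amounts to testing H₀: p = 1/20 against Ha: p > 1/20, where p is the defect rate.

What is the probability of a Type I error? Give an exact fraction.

4992302221/327680000000

The significance level is the probability, assuming p = 1/20, of seeing 3 or more defectives in 11 draws.
α = 1 − P(K ≤ 2) = 1 − 322687697779/327680000000 = 4992302221/327680000000.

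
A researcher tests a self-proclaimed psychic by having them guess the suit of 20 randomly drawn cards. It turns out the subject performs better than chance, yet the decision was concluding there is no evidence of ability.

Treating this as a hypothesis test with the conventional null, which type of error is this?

The null hypothesis here is that the subject is guessing at random (p = 1/4).
'Concluding there is no evidence of ability' corresponds to failing to reject H₀.
H₀ was not rejected but H₀ is false — a Type II error (false negative).

Type II error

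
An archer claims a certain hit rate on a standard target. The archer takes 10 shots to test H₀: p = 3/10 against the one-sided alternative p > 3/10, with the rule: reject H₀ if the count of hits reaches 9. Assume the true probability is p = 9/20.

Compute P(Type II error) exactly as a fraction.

10193896961809/10240000000000

β = P(fail to reject H₀ | Ha true) = P(S ≤ 8 | p = 9/20), S ~ Binomial(10, 9/20).
Equivalently, β = 1 − P(S ≥ 9) = 10193896961809/10240000000000.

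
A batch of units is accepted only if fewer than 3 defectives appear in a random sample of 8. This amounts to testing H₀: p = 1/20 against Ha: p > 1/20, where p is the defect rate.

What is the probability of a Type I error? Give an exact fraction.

148178379/25600000000

The significance level is the probability, assuming p = 1/20, of seeing 3 or more defectives in 8 draws.
Computing the lower-tail complement: 1 − 25451821621/25600000000 = 148178379/25600000000.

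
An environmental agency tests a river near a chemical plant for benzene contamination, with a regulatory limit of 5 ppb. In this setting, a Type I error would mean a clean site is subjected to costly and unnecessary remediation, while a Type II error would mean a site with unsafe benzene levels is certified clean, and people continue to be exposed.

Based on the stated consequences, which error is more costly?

Type II error

The Type II consequence (a site with unsafe benzene levels is certified clean, and people continue to be exposed) is more severe than the Type I consequence (a clean site is subjected to costly and unnecessary remediation).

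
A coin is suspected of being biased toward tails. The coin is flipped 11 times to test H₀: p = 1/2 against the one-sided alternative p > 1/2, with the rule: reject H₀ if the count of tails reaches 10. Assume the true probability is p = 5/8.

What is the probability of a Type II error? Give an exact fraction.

4109420421/4294967296

β = P(fail to reject H₀ | Ha true) = P(S ≤ 9 | p = 5/8), S ~ Binomial(11, 5/8).
Summing C(11,j)·(5/8)^j·(3/8)^{11-j} for j = 0..9 gives 4109420421/4294967296.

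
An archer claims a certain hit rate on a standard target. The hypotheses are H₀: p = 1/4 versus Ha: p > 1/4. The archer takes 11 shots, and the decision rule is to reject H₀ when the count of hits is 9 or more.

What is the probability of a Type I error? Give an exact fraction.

α = P(reject H₀ | H₀ true) = P(K ≥ 9 | p = 1/4), with K ~ Binomial(11, 1/4).
P(K ≥ 9) = Σ_{j=9}^{11} C(11,j)·(1/4)^j·(3/4)^{11-j} = 529/4194304.

529/4194304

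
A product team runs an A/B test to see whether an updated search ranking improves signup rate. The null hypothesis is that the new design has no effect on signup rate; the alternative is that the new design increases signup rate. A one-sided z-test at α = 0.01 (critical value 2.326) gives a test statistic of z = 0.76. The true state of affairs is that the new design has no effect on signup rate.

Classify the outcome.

No error (correct decision).

Since z = 0.76 ≤ z* = 2.326, H₀ is not rejected.
H₀ is true (actually the new design has no effect on signup rate).
The decision matches the true state — no error.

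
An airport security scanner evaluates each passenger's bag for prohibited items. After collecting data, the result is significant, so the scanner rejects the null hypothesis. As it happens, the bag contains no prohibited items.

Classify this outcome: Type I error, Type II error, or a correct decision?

The conventional null hypothesis here is that the bag contains no prohibited items.
H₀ was rejected, but H₀ is actually true.
Rejecting a true null hypothesis is a Type I error (false positive).

Type I error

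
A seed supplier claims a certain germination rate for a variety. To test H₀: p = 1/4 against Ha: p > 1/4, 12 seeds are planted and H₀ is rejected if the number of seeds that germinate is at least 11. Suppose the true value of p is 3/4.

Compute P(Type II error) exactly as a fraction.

A Type II error is failing to reject when Ha holds: with p = 3/4, β = P(X ≤ 10).
Summing C(12,j)·(3/4)^j·(1/4)^{12-j} for j = 0..10 gives 14120011/16777216.

14120011/16777216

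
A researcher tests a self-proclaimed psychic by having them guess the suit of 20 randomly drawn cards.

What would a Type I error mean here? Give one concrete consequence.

A Type I error would mean concluding that the subject performs better than chance when in fact the subject is guessing at random (p = 1/4). Consequence: a lucky guesser is credited with psychic ability.

With the conventional null hypothesis that the subject is guessing at random (p = 1/4):
A Type I error is rejecting H₀ when H₀ is true.
Here that means concluding the subject has some ability beyond chance when actually the subject is guessing at random (p = 1/4).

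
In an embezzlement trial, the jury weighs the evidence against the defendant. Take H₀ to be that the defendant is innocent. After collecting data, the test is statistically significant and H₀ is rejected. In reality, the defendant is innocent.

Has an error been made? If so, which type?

H₀ was rejected, but H₀ is actually true.
Rejecting a true null hypothesis is a Type I error (false positive).

Type I error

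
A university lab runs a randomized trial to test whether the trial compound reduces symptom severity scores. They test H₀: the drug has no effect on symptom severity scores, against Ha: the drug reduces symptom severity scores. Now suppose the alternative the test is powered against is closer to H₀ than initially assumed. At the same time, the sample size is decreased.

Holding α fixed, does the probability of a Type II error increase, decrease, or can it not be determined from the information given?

It increases.

When the true parameter is near the null value, the test has a harder time distinguishing Ha from H₀. Reducing n widens both sampling distributions, so the test has less ability to distinguish Ha from H₀. Both changes push β in the same direction.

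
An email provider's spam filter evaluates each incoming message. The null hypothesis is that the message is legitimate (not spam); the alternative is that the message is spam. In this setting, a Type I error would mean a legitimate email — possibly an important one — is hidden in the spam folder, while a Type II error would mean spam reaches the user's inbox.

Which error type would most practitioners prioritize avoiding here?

Type I error

The Type I consequence (a legitimate email — possibly an important one — is hidden in the spam folder) is more severe than the Type II consequence (spam reaches the user's inbox).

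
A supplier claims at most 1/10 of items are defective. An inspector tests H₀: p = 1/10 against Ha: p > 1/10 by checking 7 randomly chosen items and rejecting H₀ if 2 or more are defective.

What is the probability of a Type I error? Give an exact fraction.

The significance level is the probability, assuming p = 1/10, of seeing 2 or more defectives in 7 draws.
Computing the lower-tail complement: 1 − 531441/625000 = 93559/625000.

93559/625000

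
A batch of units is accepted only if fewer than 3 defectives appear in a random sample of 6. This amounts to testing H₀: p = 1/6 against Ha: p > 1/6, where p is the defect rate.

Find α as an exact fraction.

1453/23328

α = P(reject H₀ | H₀ true) = P(K ≥ 3 | p = 1/6), K ~ Binomial(6, 1/6).
Via the complement, α = 1 − Σ_{j=0}^{2} C(6,j)(1/6)^j(5/6)^{6-j} = 1453/23328.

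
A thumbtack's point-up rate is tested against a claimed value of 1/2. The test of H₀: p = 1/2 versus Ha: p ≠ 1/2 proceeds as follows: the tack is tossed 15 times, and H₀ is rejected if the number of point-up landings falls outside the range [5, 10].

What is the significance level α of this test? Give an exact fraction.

Under H₀, K ~ Binomial(15, 1/2); α is the probability of landing in either tail, P(K ≤ 4) + P(K ≥ 11).
Each tail has probability (1 + 15 + 105 + 455 + 1365)/32768; doubling gives α = 3882/32768 = 1941/16384.

1941/16384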